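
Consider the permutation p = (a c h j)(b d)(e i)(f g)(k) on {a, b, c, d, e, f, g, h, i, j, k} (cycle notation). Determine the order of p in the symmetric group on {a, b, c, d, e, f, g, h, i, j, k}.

4

The cycle type of p is (4, 2, 2, 2, 1).
Since disjoint cycles commute, ord(p) = lcm(4, 2, 2, 2) = 4.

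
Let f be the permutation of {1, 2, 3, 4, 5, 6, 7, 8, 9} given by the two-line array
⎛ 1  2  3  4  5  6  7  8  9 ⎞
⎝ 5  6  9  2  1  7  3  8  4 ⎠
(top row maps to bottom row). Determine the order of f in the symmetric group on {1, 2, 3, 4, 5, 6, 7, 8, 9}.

6

Decomposing into disjoint cycles gives cycle lengths 6, 2, 1.
Since disjoint cycles commute, ord(f) = lcm(6, 2) = 6.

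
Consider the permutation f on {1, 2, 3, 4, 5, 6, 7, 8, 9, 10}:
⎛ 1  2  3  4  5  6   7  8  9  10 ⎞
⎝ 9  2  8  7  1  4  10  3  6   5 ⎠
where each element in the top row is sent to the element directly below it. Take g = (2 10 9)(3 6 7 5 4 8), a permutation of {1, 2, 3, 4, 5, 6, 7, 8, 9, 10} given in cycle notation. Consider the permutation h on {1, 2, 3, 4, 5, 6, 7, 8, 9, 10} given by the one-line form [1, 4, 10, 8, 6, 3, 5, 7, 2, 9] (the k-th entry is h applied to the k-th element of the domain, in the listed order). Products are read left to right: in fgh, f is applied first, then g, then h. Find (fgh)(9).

(fgh)(9) = h(g(f(9))). f(9) = 6, then g(6) = 7, then h(7) = 5, so the result is 5.

5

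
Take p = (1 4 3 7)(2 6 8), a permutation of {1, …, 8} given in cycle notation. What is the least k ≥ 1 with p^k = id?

12

The disjoint cycles have lengths 4, 3, 1.
The order of p is the least common multiple of its cycle lengths: lcm(4, 3) = 12.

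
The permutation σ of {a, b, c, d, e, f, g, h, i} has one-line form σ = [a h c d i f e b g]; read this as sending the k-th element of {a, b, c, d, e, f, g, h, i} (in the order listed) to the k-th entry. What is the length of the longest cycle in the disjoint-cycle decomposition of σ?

3

Decomposing into disjoint cycles gives (b h)(e i g); the longest has length 3.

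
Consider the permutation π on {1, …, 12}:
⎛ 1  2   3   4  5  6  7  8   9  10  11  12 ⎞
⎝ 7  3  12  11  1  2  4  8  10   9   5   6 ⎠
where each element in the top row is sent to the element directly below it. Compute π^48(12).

12

Tracing 12 → 6 → … returns to 12 after 4 steps, so 12 lies in a 4-cycle (2, 3, 12, 6).
On a 4-cycle, π^4 is the identity, so π^48 = π^0 there (48 ≡ 0 mod 4).
So π^48(12) = 12.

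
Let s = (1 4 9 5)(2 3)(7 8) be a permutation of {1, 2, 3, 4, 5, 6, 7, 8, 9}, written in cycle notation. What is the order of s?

4

The disjoint cycles have lengths 4, 2, 2, 1.
The order is lcm(4, 2, 2) = 4.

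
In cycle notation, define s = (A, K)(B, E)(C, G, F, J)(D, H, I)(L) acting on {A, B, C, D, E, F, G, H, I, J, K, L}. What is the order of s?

12

The disjoint cycles have lengths 4, 3, 2, 2, 1.
Since disjoint cycles commute, ord(s) = lcm(4, 3, 2, 2) = 12.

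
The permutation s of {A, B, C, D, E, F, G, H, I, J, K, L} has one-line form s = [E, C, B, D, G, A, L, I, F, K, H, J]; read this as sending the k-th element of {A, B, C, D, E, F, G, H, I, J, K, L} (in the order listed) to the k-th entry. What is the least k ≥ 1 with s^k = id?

18

The disjoint-cycle form of s has cycle lengths 9, 2, 1.
The order is lcm(9, 2) = 18.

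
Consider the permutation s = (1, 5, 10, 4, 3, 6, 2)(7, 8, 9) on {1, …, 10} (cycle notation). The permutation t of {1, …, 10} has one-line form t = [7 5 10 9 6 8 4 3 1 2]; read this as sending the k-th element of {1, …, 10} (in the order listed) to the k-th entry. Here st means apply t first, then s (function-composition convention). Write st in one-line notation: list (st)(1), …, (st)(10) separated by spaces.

(st)(x) = s(t(x)). Computing each image: s(t(1)) = s(7) = 8, s(t(2)) = s(5) = 10, s(t(3)) = s(10) = 4, s(t(4)) = s(9) = 7, s(t(5)) = s(6) = 2, s(t(6)) = s(8) = 9, s(t(7)) = s(4) = 3, s(t(8)) = s(3) = 6, s(t(9)) = s(1) = 5, s(t(10)) = s(2) = 1.
Hence st = [8 10 4 7 2 9 3 6 5 1].

8 10 4 7 2 9 3 6 5 1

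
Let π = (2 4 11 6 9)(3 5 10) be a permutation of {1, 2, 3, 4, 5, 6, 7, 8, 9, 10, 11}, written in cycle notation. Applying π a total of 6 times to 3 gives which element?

3

3 lies in the 3-cycle (3 5 10).
Since the cycle has length 3, π^6 acts on it the same as π^0 (6 mod 3 = 0).
So π^6(3) = 3.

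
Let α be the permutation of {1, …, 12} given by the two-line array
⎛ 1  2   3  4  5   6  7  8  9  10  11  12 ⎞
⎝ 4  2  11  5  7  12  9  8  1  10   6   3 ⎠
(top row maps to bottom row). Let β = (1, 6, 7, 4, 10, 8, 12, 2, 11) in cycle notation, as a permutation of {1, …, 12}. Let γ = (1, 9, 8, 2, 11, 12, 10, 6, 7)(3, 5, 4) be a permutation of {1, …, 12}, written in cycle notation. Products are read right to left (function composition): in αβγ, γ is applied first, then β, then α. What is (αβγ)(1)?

1

(αβγ)(1) = α(β(γ(1))). γ(1) = 9, then β(9) = 9, then α(9) = 1, so the result is 1.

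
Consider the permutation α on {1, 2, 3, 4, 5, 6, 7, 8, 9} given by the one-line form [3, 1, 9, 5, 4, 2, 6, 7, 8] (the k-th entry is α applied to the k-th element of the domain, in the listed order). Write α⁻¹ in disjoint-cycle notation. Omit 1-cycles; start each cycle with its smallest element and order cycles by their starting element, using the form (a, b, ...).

The cycle decomposition of α is (1, 3, 9, 8, 7, 6, 2)(4, 5).
The inverse reverses every cycle; in canonical form, α⁻¹ = (1, 2, 6, 7, 8, 9, 3)(4, 5).

(1, 2, 6, 7, 8, 9, 3)(4, 5)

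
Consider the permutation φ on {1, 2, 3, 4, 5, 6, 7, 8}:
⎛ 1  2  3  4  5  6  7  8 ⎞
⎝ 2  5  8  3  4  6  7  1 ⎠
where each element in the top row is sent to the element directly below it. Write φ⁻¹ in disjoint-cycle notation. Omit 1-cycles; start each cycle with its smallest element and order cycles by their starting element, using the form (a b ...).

(1 8 3 4 5 2)

The cycle decomposition of φ is (1 2 5 4 3 8).
Reversing each cycle (and rotating so the smallest element leads) gives φ⁻¹ = (1 8 3 4 5 2).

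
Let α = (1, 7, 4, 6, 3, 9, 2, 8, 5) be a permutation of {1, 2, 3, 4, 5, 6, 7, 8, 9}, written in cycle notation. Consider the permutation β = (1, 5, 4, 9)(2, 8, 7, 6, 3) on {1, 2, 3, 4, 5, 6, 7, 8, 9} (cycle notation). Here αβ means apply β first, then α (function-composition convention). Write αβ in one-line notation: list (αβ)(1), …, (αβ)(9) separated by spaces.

Chase each element through β then α: 1 → 5 → 1; 2 → 8 → 5; 3 → 2 → 8; 4 → 9 → 2; 5 → 4 → 6; 6 → 3 → 9; 7 → 6 → 3; 8 → 7 → 4; 9 → 1 → 7.
So αβ in one-line form is 1 5 8 2 6 9 3 4 7.

1 5 8 2 6 9 3 4 7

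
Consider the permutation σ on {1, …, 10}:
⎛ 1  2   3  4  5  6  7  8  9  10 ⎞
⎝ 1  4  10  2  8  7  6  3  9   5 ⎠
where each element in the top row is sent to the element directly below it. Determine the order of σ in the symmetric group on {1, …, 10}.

4

Writing σ as disjoint cycles, the cycle lengths are 4, 2, 2, 1, 1.
The order of σ is the least common multiple of its cycle lengths: lcm(4, 2, 2) = 4.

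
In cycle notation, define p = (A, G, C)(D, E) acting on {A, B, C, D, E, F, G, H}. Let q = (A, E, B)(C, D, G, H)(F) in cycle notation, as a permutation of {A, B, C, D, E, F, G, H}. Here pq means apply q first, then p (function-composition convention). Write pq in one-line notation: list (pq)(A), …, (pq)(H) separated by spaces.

For each element, apply q then p: A → E → D; B → A → G; C → D → E; D → G → C; E → B → B; F → F → F; G → H → H; H → C → A.
So pq in one-line form is D G E C B F H A.

D G E C B F H A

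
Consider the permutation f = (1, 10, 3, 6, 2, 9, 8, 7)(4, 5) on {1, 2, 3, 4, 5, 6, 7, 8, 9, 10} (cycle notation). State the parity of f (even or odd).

even

The cycle lengths are 8, 2.
A cycle of length ℓ contributes ℓ−1 transpositions, so f is a product of 7 + 1 = 8 transpositions — even.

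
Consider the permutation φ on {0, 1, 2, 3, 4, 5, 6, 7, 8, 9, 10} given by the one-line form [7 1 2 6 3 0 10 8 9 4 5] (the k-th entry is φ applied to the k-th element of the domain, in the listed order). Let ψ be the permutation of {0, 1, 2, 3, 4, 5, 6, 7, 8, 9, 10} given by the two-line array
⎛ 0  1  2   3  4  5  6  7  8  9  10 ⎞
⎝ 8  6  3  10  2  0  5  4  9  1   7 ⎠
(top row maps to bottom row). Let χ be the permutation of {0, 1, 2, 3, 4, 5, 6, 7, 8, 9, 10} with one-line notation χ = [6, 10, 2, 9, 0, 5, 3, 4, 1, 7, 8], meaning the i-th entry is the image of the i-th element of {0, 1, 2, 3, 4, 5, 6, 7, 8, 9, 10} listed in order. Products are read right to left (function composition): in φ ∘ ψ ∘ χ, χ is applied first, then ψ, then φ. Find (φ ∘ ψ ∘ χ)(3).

1

Chase 3: χ(3) = 9; ψ(9) = 1; φ(1) = 1. Hence (φ ∘ ψ ∘ χ)(3) = 1.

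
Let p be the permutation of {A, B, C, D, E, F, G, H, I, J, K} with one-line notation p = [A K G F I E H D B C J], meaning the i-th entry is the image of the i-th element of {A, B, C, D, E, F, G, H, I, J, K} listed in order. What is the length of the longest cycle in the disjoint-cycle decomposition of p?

Decomposing into disjoint cycles gives (B K J C G H D F E I); the longest has length 10.

10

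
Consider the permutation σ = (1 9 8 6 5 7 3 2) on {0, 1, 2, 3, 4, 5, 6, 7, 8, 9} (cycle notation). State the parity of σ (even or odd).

odd

The cycle lengths are 8, 1, 1.
A cycle of length ℓ contributes ℓ−1 transpositions, so σ is a product of 7 transpositions — odd.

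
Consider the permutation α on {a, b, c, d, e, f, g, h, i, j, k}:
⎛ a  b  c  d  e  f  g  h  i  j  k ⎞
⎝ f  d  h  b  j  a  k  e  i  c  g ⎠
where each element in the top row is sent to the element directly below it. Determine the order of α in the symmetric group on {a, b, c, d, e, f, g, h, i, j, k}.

The disjoint-cycle form of α has cycle lengths 4, 2, 2, 2, 1.
The order is lcm(4, 2, 2, 2) = 4.

4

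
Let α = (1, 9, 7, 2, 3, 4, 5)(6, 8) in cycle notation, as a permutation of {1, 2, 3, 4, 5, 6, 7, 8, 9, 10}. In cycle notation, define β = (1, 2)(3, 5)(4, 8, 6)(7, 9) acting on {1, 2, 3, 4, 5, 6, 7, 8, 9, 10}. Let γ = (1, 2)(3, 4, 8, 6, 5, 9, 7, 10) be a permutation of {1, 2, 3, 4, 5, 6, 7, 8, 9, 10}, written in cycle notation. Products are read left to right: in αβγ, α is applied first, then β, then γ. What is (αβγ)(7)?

Apply the permutations in order: α(7) = 2, then β(2) = 1, then γ(1) = 2. So (αβγ)(7) = 2.

2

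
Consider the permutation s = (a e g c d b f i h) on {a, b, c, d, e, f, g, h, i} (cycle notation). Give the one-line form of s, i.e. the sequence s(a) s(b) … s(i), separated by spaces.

e f d b g i c a h

Image by image: a↦e, b↦f, c↦d, d↦b, e↦g, f↦i, g↦c, h↦a, i↦h.
So the one-line form is e f d b g i c a h.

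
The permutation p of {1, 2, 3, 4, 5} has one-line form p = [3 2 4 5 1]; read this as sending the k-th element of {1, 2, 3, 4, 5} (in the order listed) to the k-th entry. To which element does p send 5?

1

5 is element number 5 of the domain, and entry number 5 of the one-line form is 1, so p(5) = 1.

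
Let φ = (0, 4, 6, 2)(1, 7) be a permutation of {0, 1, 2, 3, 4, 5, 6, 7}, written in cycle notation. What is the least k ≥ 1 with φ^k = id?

The disjoint cycles have lengths 4, 2, 1, 1.
The order of φ is the least common multiple of its cycle lengths: lcm(4, 2) = 4.

4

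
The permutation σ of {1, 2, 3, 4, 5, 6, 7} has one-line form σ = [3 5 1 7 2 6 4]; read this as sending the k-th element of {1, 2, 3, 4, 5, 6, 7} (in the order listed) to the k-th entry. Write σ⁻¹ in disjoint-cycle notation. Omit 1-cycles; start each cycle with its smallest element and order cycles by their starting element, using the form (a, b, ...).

The cycle decomposition of σ is (1, 3)(2, 5)(4, 7).
Reversing each cycle (and rotating so the smallest element leads) gives σ⁻¹ = (1, 3)(2, 5)(4, 7).

(1, 3)(2, 5)(4, 7)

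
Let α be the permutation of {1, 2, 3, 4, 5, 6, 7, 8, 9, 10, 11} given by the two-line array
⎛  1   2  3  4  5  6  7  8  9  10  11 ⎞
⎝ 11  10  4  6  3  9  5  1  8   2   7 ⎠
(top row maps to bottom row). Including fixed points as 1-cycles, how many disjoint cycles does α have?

2

The cycle decomposition is (1 11 7 5 3 4 6 9 8)(2 10), which has 2 cycles (counting 1-cycles).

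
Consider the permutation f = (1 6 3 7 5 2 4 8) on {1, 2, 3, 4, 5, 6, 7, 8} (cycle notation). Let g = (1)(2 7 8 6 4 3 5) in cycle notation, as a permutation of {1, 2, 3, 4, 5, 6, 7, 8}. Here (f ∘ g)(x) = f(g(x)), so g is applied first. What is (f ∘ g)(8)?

First apply g: g(8) = 6, then f(6) = 3. Thus (f ∘ g)(8) = 3.

3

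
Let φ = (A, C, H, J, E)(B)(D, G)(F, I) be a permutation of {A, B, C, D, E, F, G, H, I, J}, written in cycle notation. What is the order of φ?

The disjoint cycles have lengths 5, 2, 2, 1.
The order of φ is the least common multiple of its cycle lengths: lcm(5, 2, 2) = 10.

10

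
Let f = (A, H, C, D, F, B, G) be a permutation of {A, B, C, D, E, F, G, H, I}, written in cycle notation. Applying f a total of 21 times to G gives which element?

G

G lies in the 7-cycle (A, H, C, D, F, B, G).
On a 7-cycle, f^7 is the identity, so f^21 = f^0 there (21 ≡ 0 mod 7).
So f^21(G) = G.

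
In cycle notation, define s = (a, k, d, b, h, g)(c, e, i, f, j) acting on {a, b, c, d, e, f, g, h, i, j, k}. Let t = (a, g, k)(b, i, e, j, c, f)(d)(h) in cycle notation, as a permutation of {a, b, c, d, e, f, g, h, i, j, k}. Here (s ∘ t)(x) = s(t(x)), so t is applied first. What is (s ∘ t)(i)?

(s ∘ t)(i) = s(t(i)). t(i) = e, then s(e) = i. So (s ∘ t)(i) = i.

i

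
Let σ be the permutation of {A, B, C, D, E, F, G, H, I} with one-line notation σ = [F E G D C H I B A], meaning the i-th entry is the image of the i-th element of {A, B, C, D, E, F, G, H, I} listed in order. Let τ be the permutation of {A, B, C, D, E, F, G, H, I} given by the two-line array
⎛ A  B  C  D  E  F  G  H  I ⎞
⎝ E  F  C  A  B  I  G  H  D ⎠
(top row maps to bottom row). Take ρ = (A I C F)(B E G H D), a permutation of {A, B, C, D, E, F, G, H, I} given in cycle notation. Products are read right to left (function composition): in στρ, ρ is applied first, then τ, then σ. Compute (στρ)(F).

C

Chase F: ρ(F) = A; τ(A) = E; σ(E) = C. Hence (στρ)(F) = C.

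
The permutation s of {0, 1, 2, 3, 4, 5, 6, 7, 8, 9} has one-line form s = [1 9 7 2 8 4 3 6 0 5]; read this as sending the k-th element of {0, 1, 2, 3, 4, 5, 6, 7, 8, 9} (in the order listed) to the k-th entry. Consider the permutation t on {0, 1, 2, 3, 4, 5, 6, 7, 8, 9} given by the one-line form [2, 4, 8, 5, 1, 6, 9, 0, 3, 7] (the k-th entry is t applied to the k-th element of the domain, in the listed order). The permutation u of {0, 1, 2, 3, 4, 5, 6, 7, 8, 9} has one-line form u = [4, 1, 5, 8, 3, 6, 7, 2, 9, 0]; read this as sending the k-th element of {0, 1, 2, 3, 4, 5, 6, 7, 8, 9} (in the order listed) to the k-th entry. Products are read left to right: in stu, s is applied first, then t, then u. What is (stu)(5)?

Chase 5: s(5) = 4; t(4) = 1; u(1) = 1. Hence (stu)(5) = 1.

1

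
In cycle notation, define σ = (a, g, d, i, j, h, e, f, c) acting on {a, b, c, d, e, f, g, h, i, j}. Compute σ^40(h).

a

h lies in the 9-cycle (a, g, d, i, j, h, e, f, c).
On a 9-cycle, σ^9 is the identity, so σ^40 = σ^4 there (40 ≡ 4 mod 9).
Stepping 4 places around the cycle: h → e → f → c → a.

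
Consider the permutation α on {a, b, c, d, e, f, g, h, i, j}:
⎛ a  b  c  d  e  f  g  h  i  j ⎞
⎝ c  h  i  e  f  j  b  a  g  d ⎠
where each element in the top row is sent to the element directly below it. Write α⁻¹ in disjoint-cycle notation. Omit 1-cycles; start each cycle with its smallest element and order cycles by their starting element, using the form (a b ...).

(a h b g i c)(d j f e)

The cycle decomposition of α is (a c i g b h)(d e f j).
The inverse reverses every cycle; in canonical form, α⁻¹ = (a h b g i c)(d j f e).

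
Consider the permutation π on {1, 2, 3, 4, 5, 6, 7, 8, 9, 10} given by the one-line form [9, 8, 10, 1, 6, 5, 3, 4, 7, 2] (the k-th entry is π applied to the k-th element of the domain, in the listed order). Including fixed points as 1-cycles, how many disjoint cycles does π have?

2

The cycle decomposition is (1 9 7 3 10 2 8 4)(5 6), which has 2 cycles (counting 1-cycles).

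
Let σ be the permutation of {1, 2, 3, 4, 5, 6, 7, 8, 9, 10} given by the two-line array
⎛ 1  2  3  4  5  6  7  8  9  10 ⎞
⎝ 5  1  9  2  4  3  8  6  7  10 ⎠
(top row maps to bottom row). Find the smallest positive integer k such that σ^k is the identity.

20

Decomposing into disjoint cycles gives cycle lengths 5, 4, 1.
The order is lcm(5, 4) = 20.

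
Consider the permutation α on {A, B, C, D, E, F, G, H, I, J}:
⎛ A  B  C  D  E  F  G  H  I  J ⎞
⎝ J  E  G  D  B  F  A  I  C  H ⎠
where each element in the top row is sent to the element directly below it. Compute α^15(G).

H

Tracing G → A → … returns to G after 6 steps, so G lies in a 6-cycle (A, J, H, I, C, G).
Since the cycle has length 6, α^15 acts on it the same as α^3 (15 mod 6 = 3).
Advancing 3 steps from G: G → A → J → H.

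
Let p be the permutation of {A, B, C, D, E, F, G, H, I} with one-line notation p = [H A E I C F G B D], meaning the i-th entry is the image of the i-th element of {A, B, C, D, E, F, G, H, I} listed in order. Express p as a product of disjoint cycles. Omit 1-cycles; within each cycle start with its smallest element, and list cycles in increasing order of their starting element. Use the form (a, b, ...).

(A, H, B)(C, E)(D, I)

Start at A and follow images: A → H → B → A, giving the cycle (A, H, B).
Repeating from the next unused element and collecting all non-trivial cycles gives (A, H, B)(C, E)(D, I).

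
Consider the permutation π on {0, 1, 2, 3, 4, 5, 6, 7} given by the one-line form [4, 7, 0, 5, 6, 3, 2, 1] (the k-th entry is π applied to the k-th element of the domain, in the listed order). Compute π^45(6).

2

Tracing 6 → 2 → … returns to 6 after 4 steps, so 6 lies in a 4-cycle (0 4 6 2).
Powers repeat with period 4 on this cycle, and 45 mod 4 = 1, so π^45(6) = π^1(6).
Advancing 1 step from 6: 6 → 2.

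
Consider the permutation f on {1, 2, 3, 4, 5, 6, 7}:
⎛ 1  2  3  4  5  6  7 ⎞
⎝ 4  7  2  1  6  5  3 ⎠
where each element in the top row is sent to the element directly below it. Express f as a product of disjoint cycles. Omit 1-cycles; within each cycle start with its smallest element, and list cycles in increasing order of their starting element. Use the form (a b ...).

(1 4)(2 7 3)(5 6)

Iterating f from 1 gives 1 → 4 → 1; that is the 2-cycle (1 4).
Repeating from the next unused element and collecting all non-trivial cycles gives (1 4)(2 7 3)(5 6).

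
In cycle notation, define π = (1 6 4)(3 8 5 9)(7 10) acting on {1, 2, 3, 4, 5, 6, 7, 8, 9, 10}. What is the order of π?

12

The disjoint cycles have lengths 4, 3, 2, 1.
Since disjoint cycles commute, ord(π) = lcm(4, 3, 2) = 12.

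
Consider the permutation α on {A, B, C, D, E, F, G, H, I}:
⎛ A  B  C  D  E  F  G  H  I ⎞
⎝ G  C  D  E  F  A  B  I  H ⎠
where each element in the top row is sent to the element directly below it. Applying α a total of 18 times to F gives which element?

C

Tracing F → A → … returns to F after 7 steps, so F lies in a 7-cycle (A G B C D E F).
Powers repeat with period 7 on this cycle, and 18 mod 7 = 4, so α^18(F) = α^4(F).
Stepping 4 places around the cycle: F → A → G → B → C.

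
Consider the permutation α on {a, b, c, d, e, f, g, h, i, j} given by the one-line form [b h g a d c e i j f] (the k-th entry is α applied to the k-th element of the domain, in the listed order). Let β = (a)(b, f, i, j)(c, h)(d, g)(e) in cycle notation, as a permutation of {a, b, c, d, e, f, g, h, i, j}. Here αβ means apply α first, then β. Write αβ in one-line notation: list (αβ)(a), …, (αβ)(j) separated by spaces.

For each element, apply α then β: a → b → f; b → h → c; c → g → d; d → a → a; e → d → g; f → c → h; g → e → e; h → i → j; i → j → b; j → f → i.
Collecting the images, αβ = [f c d a g h e j b i].

f c d a g h e j b i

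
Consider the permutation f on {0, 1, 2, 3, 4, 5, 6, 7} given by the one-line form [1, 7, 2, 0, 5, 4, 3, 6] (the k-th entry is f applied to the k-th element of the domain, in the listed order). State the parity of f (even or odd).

In disjoint-cycle form the cycle lengths are 5, 2, 1.
A cycle is odd iff its length is even; f has 1 even-length cycle, so sgn(f) = (−1)^1 and f is odd.

odd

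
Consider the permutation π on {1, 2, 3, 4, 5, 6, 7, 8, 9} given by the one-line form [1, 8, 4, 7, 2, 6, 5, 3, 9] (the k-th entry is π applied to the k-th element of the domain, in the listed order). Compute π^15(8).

7

Tracing 8 → 3 → … returns to 8 after 6 steps, so 8 lies in a 6-cycle (2 8 3 4 7 5).
Powers repeat with period 6 on this cycle, and 15 mod 6 = 3, so π^15(8) = π^3(8).
Stepping 3 places around the cycle: 8 → 3 → 4 → 7.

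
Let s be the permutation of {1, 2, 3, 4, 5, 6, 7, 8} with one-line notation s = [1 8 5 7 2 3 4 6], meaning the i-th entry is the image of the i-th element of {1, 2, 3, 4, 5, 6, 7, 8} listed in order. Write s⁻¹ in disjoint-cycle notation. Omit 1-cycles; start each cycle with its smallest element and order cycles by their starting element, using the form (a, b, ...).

(2, 5, 3, 6, 8)(4, 7)

The cycle decomposition of s is (2, 8, 6, 3, 5)(4, 7).
Reversing each cycle (and rotating so the smallest element leads) gives s⁻¹ = (2, 5, 3, 6, 8)(4, 7).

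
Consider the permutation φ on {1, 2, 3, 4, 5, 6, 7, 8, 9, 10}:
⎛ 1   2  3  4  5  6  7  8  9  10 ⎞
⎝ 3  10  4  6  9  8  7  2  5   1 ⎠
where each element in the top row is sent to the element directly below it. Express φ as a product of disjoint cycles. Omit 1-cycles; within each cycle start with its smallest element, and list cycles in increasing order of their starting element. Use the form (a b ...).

(1 3 4 6 8 2 10)(5 9)

Start at 1 and follow images: 1 → 3 → 4 → 6 → 8 → 2 → 10 → 1, giving the cycle (1 3 4 6 8 2 10).
Continuing from each remaining unvisited element yields (1 3 4 6 8 2 10)(5 9).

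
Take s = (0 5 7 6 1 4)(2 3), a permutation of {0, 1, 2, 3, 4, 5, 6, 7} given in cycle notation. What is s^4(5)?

4

5 lies in the 6-cycle (0 5 7 6 1 4).
Stepping 4 places around the cycle: 5 → 7 → 6 → 1 → 4.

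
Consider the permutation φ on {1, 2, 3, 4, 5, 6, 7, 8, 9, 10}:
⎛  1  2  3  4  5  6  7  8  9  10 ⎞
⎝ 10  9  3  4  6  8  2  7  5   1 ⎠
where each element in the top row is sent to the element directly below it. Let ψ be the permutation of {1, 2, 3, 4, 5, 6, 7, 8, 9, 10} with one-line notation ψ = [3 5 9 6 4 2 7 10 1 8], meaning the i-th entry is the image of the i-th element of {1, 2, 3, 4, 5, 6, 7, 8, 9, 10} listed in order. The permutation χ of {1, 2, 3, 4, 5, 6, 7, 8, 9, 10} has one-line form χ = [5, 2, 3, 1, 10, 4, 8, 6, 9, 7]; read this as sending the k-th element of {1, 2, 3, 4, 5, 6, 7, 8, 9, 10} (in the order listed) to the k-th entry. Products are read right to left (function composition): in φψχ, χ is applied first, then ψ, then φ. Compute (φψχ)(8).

Chase 8: χ(8) = 6; ψ(6) = 2; φ(2) = 9. Hence (φψχ)(8) = 9.

9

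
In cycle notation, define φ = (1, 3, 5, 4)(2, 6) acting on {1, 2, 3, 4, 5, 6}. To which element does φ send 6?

2

In the cycle (2, 6), 6 is followed by 2, so φ(6) = 2.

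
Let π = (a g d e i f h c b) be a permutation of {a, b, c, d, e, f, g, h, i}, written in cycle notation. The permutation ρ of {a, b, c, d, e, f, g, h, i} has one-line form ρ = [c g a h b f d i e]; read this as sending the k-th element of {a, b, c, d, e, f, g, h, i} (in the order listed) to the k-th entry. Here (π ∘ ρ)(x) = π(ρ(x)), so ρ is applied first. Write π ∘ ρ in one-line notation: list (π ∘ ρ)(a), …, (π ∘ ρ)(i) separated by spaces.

b d g c a h e f i

For each element, apply ρ then π: a → c → b; b → g → d; c → a → g; d → h → c; e → b → a; f → f → h; g → d → e; h → i → f; i → e → i.
Collecting the images, π ∘ ρ = [b d g c a h e f i].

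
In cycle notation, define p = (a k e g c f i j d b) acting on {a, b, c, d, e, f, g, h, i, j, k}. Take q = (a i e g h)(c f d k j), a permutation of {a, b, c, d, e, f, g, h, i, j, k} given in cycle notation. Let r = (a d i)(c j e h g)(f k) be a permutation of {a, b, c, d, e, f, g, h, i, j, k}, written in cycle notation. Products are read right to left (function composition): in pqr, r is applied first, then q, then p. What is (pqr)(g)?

i

Apply the permutations in order: r(g) = c, then q(c) = f, then p(f) = i. So (pqr)(g) = i.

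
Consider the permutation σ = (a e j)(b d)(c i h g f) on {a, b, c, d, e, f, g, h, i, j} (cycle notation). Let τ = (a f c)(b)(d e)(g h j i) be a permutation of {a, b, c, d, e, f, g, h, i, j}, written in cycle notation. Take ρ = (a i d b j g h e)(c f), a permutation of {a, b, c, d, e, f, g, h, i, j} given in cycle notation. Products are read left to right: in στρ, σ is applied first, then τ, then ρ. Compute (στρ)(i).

Apply the permutations in order: σ(i) = h, then τ(h) = j, then ρ(j) = g. So (στρ)(i) = g.

g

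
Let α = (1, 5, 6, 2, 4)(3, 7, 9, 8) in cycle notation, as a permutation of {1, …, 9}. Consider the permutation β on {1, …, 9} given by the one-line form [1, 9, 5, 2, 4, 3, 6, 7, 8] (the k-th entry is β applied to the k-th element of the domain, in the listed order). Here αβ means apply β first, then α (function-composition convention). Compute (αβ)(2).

(αβ)(2) = α(β(2)). β(2) = 9, then α(9) = 8. So (αβ)(2) = 8.

8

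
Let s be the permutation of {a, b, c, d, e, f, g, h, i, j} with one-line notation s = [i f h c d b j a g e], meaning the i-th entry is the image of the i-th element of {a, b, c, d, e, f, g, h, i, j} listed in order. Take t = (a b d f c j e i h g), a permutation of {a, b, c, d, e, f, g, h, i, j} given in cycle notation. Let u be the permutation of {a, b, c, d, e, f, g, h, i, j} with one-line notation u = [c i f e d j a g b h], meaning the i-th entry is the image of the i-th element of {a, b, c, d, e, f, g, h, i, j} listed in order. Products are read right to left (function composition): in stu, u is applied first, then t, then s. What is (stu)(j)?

Apply the permutations in order: u(j) = h, then t(h) = g, then s(g) = j. So (stu)(j) = j.

j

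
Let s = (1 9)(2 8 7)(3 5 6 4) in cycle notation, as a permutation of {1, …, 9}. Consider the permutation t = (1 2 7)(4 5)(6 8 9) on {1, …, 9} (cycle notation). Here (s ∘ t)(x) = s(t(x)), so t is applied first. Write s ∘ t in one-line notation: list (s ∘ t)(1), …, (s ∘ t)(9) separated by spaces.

8 2 5 6 3 7 9 1 4

For each element, apply t then s: 1 → 2 → 8; 2 → 7 → 2; 3 → 3 → 5; 4 → 5 → 6; 5 → 4 → 3; 6 → 8 → 7; 7 → 1 → 9; 8 → 9 → 1; 9 → 6 → 4.
Collecting the images, s ∘ t = [8 2 5 6 3 7 9 1 4].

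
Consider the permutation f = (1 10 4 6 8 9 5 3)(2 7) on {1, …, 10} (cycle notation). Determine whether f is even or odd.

The cycle lengths are 8, 2.
A cycle is odd iff its length is even; f has 2 even-length cycles, so sgn(f) = (−1)^2 and f is even.

even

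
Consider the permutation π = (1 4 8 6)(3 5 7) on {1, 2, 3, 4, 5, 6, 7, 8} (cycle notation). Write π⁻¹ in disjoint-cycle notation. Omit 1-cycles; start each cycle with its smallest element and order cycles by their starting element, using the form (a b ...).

The inverse reverses each cycle.
After reversing and putting each cycle's least element first, π⁻¹ = (1 6 8 4)(3 7 5).

(1 6 8 4)(3 7 5)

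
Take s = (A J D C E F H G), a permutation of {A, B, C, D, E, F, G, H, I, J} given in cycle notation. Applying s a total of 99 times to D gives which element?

D lies in the 8-cycle (A J D C E F H G).
On an 8-cycle, s^8 is the identity, so s^99 = s^3 there (99 ≡ 3 mod 8).
Advancing 3 steps from D: D → C → E → F.

F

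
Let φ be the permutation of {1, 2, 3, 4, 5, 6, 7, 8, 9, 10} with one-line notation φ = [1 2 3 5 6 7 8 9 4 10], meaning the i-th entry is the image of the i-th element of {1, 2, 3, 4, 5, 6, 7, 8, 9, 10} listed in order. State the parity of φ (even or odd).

In disjoint-cycle form the cycle lengths are 6, 1, 1, 1, 1.
A cycle of length ℓ contributes ℓ−1 transpositions, so φ is a product of 5 transpositions — odd.

odd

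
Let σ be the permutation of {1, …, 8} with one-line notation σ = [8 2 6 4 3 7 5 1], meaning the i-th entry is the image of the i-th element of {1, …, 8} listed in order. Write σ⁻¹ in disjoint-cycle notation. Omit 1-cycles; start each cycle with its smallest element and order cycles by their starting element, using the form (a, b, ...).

(1, 8)(3, 5, 7, 6)

The cycle decomposition of σ is (1, 8)(3, 6, 7, 5).
Reversing each cycle (and rotating so the smallest element leads) gives σ⁻¹ = (1, 8)(3, 5, 7, 6).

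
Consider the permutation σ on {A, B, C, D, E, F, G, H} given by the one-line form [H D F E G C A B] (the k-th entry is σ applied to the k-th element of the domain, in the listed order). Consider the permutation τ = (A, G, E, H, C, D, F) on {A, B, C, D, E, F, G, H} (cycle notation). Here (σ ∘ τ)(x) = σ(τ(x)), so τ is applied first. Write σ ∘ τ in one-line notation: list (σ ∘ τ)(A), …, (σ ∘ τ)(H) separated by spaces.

A D E C B H G F

Chase each element through τ then σ: A → G → A; B → B → D; C → D → E; D → F → C; E → H → B; F → A → H; G → E → G; H → C → F.
Collecting the images, σ ∘ τ = [A D E C B H G F].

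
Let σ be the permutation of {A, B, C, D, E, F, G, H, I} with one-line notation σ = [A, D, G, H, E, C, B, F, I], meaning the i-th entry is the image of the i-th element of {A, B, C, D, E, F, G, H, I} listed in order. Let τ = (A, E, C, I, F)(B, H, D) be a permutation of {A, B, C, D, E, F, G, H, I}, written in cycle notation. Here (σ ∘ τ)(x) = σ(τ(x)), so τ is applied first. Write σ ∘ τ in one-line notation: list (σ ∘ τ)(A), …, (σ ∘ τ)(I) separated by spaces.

E F I D G A B H C

Chase each element through τ then σ: A → E → E; B → H → F; C → I → I; D → B → D; E → C → G; F → A → A; G → G → B; H → D → H; I → F → C.
Collecting the images, σ ∘ τ = [E F I D G A B H C].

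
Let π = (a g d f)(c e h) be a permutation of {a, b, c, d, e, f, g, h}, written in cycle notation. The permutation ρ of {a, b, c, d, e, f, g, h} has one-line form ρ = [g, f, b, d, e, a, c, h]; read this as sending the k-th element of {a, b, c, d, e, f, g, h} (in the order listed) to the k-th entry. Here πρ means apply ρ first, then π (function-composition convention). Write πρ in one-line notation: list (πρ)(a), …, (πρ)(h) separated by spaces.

d a b f h g e c

For each element, apply ρ then π: a → g → d; b → f → a; c → b → b; d → d → f; e → e → h; f → a → g; g → c → e; h → h → c.
So πρ in one-line form is d a b f h g e c.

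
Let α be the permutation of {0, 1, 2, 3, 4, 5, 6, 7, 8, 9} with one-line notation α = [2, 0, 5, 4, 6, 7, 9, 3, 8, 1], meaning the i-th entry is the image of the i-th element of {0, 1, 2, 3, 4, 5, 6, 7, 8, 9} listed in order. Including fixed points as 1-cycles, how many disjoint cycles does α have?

2

The cycle decomposition is (0 2 5 7 3 4 6 9 1)(8), which has 2 cycles (counting 1-cycles).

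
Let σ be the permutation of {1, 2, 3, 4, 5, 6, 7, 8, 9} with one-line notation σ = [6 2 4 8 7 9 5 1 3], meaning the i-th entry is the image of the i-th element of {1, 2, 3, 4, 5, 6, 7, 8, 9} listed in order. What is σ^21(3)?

Tracing 3 → 4 → … returns to 3 after 6 steps, so 3 lies in a 6-cycle (1 6 9 3 4 8).
Powers repeat with period 6 on this cycle, and 21 mod 6 = 3, so σ^21(3) = σ^3(3).
Advancing 3 steps from 3: 3 → 4 → 8 → 1.

1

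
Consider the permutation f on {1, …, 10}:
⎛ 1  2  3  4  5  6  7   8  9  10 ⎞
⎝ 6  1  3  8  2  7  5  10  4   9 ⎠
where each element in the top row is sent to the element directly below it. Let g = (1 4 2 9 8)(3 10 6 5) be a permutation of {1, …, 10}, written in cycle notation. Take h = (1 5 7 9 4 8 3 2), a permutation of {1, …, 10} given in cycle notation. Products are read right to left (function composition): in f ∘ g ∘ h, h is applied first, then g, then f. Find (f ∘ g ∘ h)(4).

Apply the permutations in order: h(4) = 8, then g(8) = 1, then f(1) = 6. So (f ∘ g ∘ h)(4) = 6.

6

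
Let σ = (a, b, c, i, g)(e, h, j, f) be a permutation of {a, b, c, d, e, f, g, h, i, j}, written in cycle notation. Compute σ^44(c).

b

c lies in the 5-cycle (a, b, c, i, g).
Since the cycle has length 5, σ^44 acts on it the same as σ^4 (44 mod 5 = 4).
Advancing 4 steps from c: c → i → g → a → b.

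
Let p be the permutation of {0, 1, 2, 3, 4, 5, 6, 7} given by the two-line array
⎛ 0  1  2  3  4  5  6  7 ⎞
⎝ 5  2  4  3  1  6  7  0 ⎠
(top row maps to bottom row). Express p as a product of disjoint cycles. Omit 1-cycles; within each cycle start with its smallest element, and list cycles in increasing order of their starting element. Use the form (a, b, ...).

From 0: 0 → 5 → 6 → 7 → 0, closing the cycle (0, 5, 6, 7).
Repeating from the next unused element and collecting all non-trivial cycles gives (0, 5, 6, 7)(1, 2, 4).

(0, 5, 6, 7)(1, 2, 4)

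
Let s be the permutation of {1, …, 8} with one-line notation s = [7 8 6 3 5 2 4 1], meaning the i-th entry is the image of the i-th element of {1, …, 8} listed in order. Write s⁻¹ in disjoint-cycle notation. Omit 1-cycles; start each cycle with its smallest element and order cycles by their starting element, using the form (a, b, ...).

(1, 8, 2, 6, 3, 4, 7)

The cycle decomposition of s is (1, 7, 4, 3, 6, 2, 8).
Reversing each cycle (and rotating so the smallest element leads) gives s⁻¹ = (1, 8, 2, 6, 3, 4, 7).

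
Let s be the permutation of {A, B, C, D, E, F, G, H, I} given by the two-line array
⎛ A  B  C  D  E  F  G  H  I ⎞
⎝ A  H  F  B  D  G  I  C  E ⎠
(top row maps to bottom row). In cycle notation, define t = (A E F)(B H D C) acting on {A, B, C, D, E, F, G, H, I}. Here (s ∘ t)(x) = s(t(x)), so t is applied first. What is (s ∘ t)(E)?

(s ∘ t)(E) = s(t(E)). t(E) = F, then s(F) = G. So (s ∘ t)(E) = G.

G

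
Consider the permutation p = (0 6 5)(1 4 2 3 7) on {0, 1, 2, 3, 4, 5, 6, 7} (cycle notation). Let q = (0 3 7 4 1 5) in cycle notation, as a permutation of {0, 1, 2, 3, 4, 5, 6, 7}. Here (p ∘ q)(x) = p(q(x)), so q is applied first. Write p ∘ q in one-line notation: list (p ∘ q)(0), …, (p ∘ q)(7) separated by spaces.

(p ∘ q)(x) = p(q(x)). Computing each image: p(q(0)) = p(3) = 7, p(q(1)) = p(5) = 0, p(q(2)) = p(2) = 3, p(q(3)) = p(7) = 1, p(q(4)) = p(1) = 4, p(q(5)) = p(0) = 6, p(q(6)) = p(6) = 5, p(q(7)) = p(4) = 2.
Hence p ∘ q = [7 0 3 1 4 6 5 2].

7 0 3 1 4 6 5 2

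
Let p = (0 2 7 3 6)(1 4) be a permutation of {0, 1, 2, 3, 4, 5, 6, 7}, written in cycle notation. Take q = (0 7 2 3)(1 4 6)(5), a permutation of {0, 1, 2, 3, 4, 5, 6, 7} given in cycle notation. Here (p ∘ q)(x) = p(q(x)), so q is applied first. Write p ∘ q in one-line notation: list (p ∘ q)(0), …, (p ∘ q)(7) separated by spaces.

3 1 6 2 0 5 4 7

(p ∘ q)(x) = p(q(x)). Computing each image: p(q(0)) = p(7) = 3, p(q(1)) = p(4) = 1, p(q(2)) = p(3) = 6, p(q(3)) = p(0) = 2, p(q(4)) = p(6) = 0, p(q(5)) = p(5) = 5, p(q(6)) = p(1) = 4, p(q(7)) = p(2) = 7.
Hence p ∘ q = [3 1 6 2 0 5 4 7].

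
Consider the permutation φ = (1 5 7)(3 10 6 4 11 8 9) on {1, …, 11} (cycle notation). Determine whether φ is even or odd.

The cycle lengths are 7, 3, 1.
A cycle is odd iff its length is even; φ has 0 even-length cycles, so sgn(φ) = (−1)^0 and φ is even.

even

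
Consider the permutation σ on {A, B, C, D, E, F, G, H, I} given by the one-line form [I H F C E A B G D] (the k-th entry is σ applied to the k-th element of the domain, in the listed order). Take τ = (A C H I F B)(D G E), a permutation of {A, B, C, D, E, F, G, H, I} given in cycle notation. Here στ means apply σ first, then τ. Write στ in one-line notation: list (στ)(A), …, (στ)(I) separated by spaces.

(στ)(x) = τ(σ(x)). Computing each image: τ(σ(A)) = τ(I) = F, τ(σ(B)) = τ(H) = I, τ(σ(C)) = τ(F) = B, τ(σ(D)) = τ(C) = H, τ(σ(E)) = τ(E) = D, τ(σ(F)) = τ(A) = C, τ(σ(G)) = τ(B) = A, τ(σ(H)) = τ(G) = E, τ(σ(I)) = τ(D) = G.
Hence στ = [F I B H D C A E G].

F I B H D C A E G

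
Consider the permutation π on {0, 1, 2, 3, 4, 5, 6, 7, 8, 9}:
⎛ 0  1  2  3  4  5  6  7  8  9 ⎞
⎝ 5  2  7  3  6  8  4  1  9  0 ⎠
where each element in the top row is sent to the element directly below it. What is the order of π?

12

Writing π as disjoint cycles, the cycle lengths are 4, 3, 2, 1.
The order is lcm(4, 3, 2) = 12.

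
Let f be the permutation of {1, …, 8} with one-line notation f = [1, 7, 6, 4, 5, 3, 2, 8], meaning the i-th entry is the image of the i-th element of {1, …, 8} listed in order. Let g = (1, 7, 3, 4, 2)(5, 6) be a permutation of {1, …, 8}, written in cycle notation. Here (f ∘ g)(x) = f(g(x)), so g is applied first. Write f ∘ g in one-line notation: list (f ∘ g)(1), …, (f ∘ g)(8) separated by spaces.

2 1 4 7 3 5 6 8

For each element, apply g then f: 1 → 7 → 2; 2 → 1 → 1; 3 → 4 → 4; 4 → 2 → 7; 5 → 6 → 3; 6 → 5 → 5; 7 → 3 → 6; 8 → 8 → 8.
Collecting the images, f ∘ g = [2 1 4 7 3 5 6 8].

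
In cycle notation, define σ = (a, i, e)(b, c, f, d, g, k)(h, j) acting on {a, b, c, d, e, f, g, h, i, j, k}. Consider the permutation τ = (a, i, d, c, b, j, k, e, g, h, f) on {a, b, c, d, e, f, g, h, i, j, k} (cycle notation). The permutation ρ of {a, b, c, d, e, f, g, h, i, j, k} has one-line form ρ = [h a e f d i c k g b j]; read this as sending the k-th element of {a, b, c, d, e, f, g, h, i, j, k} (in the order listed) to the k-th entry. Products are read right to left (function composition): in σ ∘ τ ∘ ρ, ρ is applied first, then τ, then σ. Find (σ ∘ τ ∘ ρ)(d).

Chase d: ρ(d) = f; τ(f) = a; σ(a) = i. Hence (σ ∘ τ ∘ ρ)(d) = i.

i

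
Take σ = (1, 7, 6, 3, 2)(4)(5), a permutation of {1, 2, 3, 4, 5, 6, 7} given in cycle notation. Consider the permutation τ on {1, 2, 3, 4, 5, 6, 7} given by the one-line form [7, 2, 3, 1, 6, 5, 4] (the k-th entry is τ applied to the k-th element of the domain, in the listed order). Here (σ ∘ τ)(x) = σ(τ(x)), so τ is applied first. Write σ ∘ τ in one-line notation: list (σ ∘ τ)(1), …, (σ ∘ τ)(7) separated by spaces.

(σ ∘ τ)(x) = σ(τ(x)). Computing each image: σ(τ(1)) = σ(7) = 6, σ(τ(2)) = σ(2) = 1, σ(τ(3)) = σ(3) = 2, σ(τ(4)) = σ(1) = 7, σ(τ(5)) = σ(6) = 3, σ(τ(6)) = σ(5) = 5, σ(τ(7)) = σ(4) = 4.
Hence σ ∘ τ = [6 1 2 7 3 5 4].

6 1 2 7 3 5 4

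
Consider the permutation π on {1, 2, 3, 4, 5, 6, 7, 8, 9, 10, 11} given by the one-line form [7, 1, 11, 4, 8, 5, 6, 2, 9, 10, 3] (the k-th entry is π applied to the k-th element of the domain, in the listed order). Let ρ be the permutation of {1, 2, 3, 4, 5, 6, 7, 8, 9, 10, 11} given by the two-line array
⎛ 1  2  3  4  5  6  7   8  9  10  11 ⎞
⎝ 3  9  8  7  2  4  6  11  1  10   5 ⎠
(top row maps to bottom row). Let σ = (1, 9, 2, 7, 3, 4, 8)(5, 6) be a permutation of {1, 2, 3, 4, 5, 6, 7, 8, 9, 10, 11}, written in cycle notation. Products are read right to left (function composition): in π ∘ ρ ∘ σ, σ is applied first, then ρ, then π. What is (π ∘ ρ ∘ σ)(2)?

5

(π ∘ ρ ∘ σ)(2) = π(ρ(σ(2))). σ(2) = 7, then ρ(7) = 6, then π(6) = 5, so the result is 5.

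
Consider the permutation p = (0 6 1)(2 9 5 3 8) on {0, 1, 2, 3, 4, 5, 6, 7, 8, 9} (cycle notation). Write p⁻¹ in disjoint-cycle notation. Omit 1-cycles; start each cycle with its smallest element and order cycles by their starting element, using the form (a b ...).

(0 1 6)(2 8 3 5 9)

Inverting a permutation written in cycle notation just reverses the order within every cycle.
Reversing each cycle of p and rotating so the smallest element leads gives (0 1 6)(2 8 3 5 9).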